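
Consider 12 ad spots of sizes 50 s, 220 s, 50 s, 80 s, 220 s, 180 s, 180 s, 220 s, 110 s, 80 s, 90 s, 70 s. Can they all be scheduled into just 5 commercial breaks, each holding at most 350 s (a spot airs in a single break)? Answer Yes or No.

A valid assignment using 5 commercial breaks:
  break 1: 220 + 110 = 330
  break 2: 220 + 90 = 310
  break 3: 220 + 80 + 50 = 350
  break 4: 180 + 80 + 70 = 330
  break 5: 180 + 50 = 230
Every load is within 350 s, so 5 commercial breaks suffice.

Yes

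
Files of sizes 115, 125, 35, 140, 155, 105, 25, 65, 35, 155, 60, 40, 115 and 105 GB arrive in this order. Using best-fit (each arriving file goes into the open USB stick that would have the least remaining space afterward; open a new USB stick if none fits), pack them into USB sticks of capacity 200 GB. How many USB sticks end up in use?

  115 → USB stick 1 (new)  [load 115/200]
  125 → USB stick 2 (new)  [load 125/200]
  35 → USB stick 2  [load 160/200]
  140 → USB stick 3 (new)  [load 140/200]
  155 → USB stick 4 (new)  [load 155/200]
  105 → USB stick 5 (new)  [load 105/200]
  25 → USB stick 2  [load 185/200]
  65 → USB stick 1  [load 180/200]
  35 → USB stick 4  [load 190/200]
  155 → USB stick 6 (new)  [load 155/200]
  60 → USB stick 3  [load 200/200]
  40 → USB stick 6  [load 195/200]
  115 → USB stick 7 (new)  [load 115/200]
  105 → USB stick 8 (new)  [load 105/200]
8 USB sticks opened.

8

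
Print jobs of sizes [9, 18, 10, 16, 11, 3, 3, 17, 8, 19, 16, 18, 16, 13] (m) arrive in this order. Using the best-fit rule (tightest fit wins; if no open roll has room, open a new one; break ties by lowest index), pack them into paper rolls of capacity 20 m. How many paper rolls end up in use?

  9 → roll 1 (new)  [load 9/20]
  18 → roll 2 (new)  [load 18/20]
  10 → roll 1  [load 19/20]
  16 → roll 3 (new)  [load 16/20]
  11 → roll 4 (new)  [load 11/20]
  3 → roll 3  [load 19/20]
  3 → roll 4  [load 14/20]
  17 → roll 5 (new)  [load 17/20]
  8 → roll 6 (new)  [load 8/20]
  19 → roll 7 (new)  [load 19/20]
  16 → roll 8 (new)  [load 16/20]
  18 → roll 9 (new)  [load 18/20]
  16 → roll 10 (new)  [load 16/20]
  13 → roll 11 (new)  [load 13/20]
11 paper rolls opened.

11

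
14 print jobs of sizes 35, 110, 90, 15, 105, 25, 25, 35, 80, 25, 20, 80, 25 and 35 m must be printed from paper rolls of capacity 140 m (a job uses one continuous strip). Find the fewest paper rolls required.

Total = 110 + 105 + 90 + 80 + 80 + 35 + 35 + 35 + 25 + 25 + 25 + 25 + 20 + 15 = 705 m.
Lower bound: ⌈705/140⌉ = 6 paper rolls.
A packing using 6 paper rolls:
  roll 1: 110 + 25 = 135
  roll 2: 105 + 35 = 140
  roll 3: 90 + 35 + 15 = 140
  roll 4: 80 + 35 + 25 = 140
  roll 5: 80 + 25 + 25 = 130
  roll 6: 20 = 20
This matches the lower bound, so 6 is optimal.

6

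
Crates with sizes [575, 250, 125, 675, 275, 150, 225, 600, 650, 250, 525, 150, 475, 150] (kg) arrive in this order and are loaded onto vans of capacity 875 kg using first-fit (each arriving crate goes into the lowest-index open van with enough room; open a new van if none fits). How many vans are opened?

7

  575 → van 1 (new)  [load 575/875]
  250 → van 1  [load 825/875]
  125 → van 2 (new)  [load 125/875]
  675 → van 2  [load 800/875]
  275 → van 3 (new)  [load 275/875]
  150 → van 3  [load 425/875]
  225 → van 3  [load 650/875]
  600 → van 4 (new)  [load 600/875]
  650 → van 5 (new)  [load 650/875]
  250 → van 4  [load 850/875]
  525 → van 6 (new)  [load 525/875]
  150 → van 3  [load 800/875]
  475 → van 7 (new)  [load 475/875]
  150 → van 5  [load 800/875]
7 vans opened.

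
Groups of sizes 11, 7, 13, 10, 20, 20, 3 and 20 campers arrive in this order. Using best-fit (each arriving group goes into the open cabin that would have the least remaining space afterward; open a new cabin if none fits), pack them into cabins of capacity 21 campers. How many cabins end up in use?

  11 → cabin 1 (new)  [load 11/21]
  7 → cabin 1  [load 18/21]
  13 → cabin 2 (new)  [load 13/21]
  10 → cabin 3 (new)  [load 10/21]
  20 → cabin 4 (new)  [load 20/21]
  20 → cabin 5 (new)  [load 20/21]
  3 → cabin 1  [load 21/21]
  20 → cabin 6 (new)  [load 20/21]
6 cabins opened.

6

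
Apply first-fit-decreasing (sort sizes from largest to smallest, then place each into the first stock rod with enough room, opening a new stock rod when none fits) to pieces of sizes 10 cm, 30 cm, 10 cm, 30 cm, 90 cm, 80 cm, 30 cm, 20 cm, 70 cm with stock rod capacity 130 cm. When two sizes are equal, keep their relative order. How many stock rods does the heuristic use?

3

Sorted descending: 90, 80, 70, 30, 30, 30, 20, 10, 10.
  90 → stock rod 1 (new)  [load 90/130]
  80 → stock rod 2 (new)  [load 80/130]
  70 → stock rod 3 (new)  [load 70/130]
  30 → stock rod 1  [load 120/130]
  30 → stock rod 2  [load 110/130]
  30 → stock rod 3  [load 100/130]
  20 → stock rod 2  [load 130/130]
  10 → stock rod 1  [load 130/130]
  10 → stock rod 3  [load 110/130]
3 stock rods opened.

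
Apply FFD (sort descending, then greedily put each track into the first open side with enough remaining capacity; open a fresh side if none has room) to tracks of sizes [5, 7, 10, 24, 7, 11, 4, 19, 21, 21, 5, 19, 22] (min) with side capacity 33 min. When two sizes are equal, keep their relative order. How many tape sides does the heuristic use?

Sorted descending: 24, 22, 21, 21, 19, 19, 11, 10, 7, 7, 5, 5, 4.
  24 → side 1 (new)  [load 24/33]
  22 → side 2 (new)  [load 22/33]
  21 → side 3 (new)  [load 21/33]
  21 → side 4 (new)  [load 21/33]
  19 → side 5 (new)  [load 19/33]
  19 → side 6 (new)  [load 19/33]
  11 → side 2  [load 33/33]
  10 → side 3  [load 31/33]
  7 → side 1  [load 31/33]
  7 → side 4  [load 28/33]
  5 → side 4  [load 33/33]
  5 → side 5  [load 24/33]
  4 → side 5  [load 28/33]
6 tape sides opened.

6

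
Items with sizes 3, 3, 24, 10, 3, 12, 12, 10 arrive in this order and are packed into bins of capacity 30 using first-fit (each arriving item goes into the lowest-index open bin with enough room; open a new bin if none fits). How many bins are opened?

  3 → bin 1 (new)  [load 3/30]
  3 → bin 1  [load 6/30]
  24 → bin 1  [load 30/30]
  10 → bin 2 (new)  [load 10/30]
  3 → bin 2  [load 13/30]
  12 → bin 2  [load 25/30]
  12 → bin 3 (new)  [load 12/30]
  10 → bin 3  [load 22/30]
3 bins opened.

3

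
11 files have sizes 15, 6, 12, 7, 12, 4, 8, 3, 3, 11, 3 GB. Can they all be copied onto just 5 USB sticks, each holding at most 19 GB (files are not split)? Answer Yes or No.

A valid assignment using 5 USB sticks:
  USB stick 1: 15 + 4 = 19
  USB stick 2: 12 + 7 = 19
  USB stick 3: 12 + 6 = 18
  USB stick 4: 11 + 8 = 19
  USB stick 5: 3 + 3 + 3 = 9
Every load is within 19 GB, so 5 USB sticks suffice.

Yes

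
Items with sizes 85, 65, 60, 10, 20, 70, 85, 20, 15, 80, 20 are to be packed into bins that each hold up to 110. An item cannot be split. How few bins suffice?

6

Total = 85 + 85 + 80 + 70 + 65 + 60 + 20 + 20 + 20 + 15 + 10 = 530.
Lower bound: ⌈530/110⌉ = 5 bins.
Also, 6 items each exceed 55, and no two of those can share a bin, so at least 6 bins are needed.
A packing using 6 bins:
  bin 1: 85 + 20 = 105
  bin 2: 85 + 20 = 105
  bin 3: 80 + 20 + 10 = 110
  bin 4: 70 + 15 = 85
  bin 5: 65 = 65
  bin 6: 60 = 60
This matches the lower bound, so 6 is optimal.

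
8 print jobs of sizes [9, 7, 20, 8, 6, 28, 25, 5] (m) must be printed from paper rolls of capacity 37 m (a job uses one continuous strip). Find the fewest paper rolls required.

Total = 28 + 25 + 20 + 9 + 8 + 7 + 6 + 5 = 108 m.
Lower bound: ⌈108/37⌉ = 3 paper rolls.
A packing using 3 paper rolls:
  roll 1: 28 + 9 = 37
  roll 2: 25 + 7 + 5 = 37
  roll 3: 20 + 8 + 6 = 34
This matches the lower bound, so 3 is optimal.

3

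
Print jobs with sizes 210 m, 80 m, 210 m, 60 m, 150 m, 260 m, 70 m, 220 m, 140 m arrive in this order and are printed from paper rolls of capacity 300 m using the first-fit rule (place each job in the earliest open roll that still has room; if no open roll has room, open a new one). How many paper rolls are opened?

6

  210 → roll 1 (new)  [load 210/300]
  80 → roll 1  [load 290/300]
  210 → roll 2 (new)  [load 210/300]
  60 → roll 2  [load 270/300]
  150 → roll 3 (new)  [load 150/300]
  260 → roll 4 (new)  [load 260/300]
  70 → roll 3  [load 220/300]
  220 → roll 5 (new)  [load 220/300]
  140 → roll 6 (new)  [load 140/300]
6 paper rolls opened.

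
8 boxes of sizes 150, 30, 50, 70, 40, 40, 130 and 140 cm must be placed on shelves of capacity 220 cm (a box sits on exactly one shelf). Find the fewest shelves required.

Total = 150 + 140 + 130 + 70 + 50 + 40 + 40 + 30 = 650 cm.
Lower bound: ⌈650/220⌉ = 3 shelves.
A packing using 3 shelves:
  shelf 1: 150 + 70 = 220
  shelf 2: 140 + 50 + 30 = 220
  shelf 3: 130 + 40 + 40 = 210
This matches the lower bound, so 3 is optimal.

3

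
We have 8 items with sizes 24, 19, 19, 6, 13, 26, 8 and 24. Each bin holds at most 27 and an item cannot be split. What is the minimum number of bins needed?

Total = 26 + 24 + 24 + 19 + 19 + 13 + 8 + 6 = 139.
Lower bound: ⌈139/27⌉ = 6 bins.
A packing using 6 bins:
  bin 1: 26 = 26
  bin 2: 24 = 24
  bin 3: 24 = 24
  bin 4: 19 + 8 = 27
  bin 5: 19 + 6 = 25
  bin 6: 13 = 13
This matches the lower bound, so 6 is optimal.

6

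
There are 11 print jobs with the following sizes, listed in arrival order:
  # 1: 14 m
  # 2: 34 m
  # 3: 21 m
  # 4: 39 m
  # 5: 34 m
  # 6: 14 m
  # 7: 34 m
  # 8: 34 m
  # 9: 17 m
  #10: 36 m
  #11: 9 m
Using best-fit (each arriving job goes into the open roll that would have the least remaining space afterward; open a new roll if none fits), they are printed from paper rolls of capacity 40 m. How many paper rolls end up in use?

8

  14 → roll 1 (new)  [load 14/40]
  34 → roll 2 (new)  [load 34/40]
  21 → roll 1  [load 35/40]
  39 → roll 3 (new)  [load 39/40]
  34 → roll 4 (new)  [load 34/40]
  14 → roll 5 (new)  [load 14/40]
  34 → roll 6 (new)  [load 34/40]
  34 → roll 7 (new)  [load 34/40]
  17 → roll 5  [load 31/40]
  36 → roll 8 (new)  [load 36/40]
  9 → roll 5  [load 40/40]
8 paper rolls opened.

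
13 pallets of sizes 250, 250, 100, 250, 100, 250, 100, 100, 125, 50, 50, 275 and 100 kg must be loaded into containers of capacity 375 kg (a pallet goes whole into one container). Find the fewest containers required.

Total = 275 + 250 + 250 + 250 + 250 + 125 + 100 + 100 + 100 + 100 + 100 + 50 + 50 = 2000 kg.
Lower bound: ⌈2000/375⌉ = 6 containers.
A packing using 6 containers:
  container 1: 275 + 100 = 375
  container 2: 250 + 125 = 375
  container 3: 250 + 100 = 350
  container 4: 250 + 100 = 350
  container 5: 250 + 100 = 350
  container 6: 100 + 50 + 50 = 200
This matches the lower bound, so 6 is optimal.

6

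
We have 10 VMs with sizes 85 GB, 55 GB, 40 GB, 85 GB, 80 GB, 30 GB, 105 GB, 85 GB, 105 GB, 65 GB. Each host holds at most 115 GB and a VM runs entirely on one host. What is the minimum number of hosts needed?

8

Total = 105 + 105 + 85 + 85 + 85 + 80 + 65 + 55 + 40 + 30 = 735 GB.
Lower bound: ⌈735/115⌉ = 7 hosts.
A packing using 8 hosts:
  host 1: 105 = 105
  host 2: 105 = 105
  host 3: 85 + 30 = 115
  host 4: 85 = 85
  host 5: 85 = 85
  host 6: 80 = 80
  host 7: 65 + 40 = 105
  host 8: 55 = 55
No arrangement into 7 hosts stays within capacity, so 8 is optimal.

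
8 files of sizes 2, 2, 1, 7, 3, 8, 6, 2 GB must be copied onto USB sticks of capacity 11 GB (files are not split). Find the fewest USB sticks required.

3

Total = 8 + 7 + 6 + 3 + 2 + 2 + 2 + 1 = 31 GB.
Lower bound: ⌈31/11⌉ = 3 USB sticks.
A packing using 3 USB sticks:
  USB stick 1: 8 + 3 = 11
  USB stick 2: 7 + 2 + 2 = 11
  USB stick 3: 6 + 2 + 1 = 9
This matches the lower bound, so 3 is optimal.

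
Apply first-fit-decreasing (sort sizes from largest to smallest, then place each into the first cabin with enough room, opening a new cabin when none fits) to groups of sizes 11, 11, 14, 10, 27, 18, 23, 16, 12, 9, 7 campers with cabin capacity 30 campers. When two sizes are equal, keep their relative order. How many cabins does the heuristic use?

6

Sorted descending: 27, 23, 18, 16, 14, 12, 11, 11, 10, 9, 7.
  27 → cabin 1 (new)  [load 27/30]
  23 → cabin 2 (new)  [load 23/30]
  18 → cabin 3 (new)  [load 18/30]
  16 → cabin 4 (new)  [load 16/30]
  14 → cabin 4  [load 30/30]
  12 → cabin 3  [load 30/30]
  11 → cabin 5 (new)  [load 11/30]
  11 → cabin 5  [load 22/30]
  10 → cabin 6 (new)  [load 10/30]
  9 → cabin 6  [load 19/30]
  7 → cabin 2  [load 30/30]
6 cabins opened.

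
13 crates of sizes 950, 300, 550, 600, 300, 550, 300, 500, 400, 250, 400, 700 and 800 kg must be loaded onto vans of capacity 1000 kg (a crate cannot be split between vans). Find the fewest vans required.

8

Total = 950 + 800 + 700 + 600 + 550 + 550 + 500 + 400 + 400 + 300 + 300 + 300 + 250 = 6600 kg.
Lower bound: ⌈6600/1000⌉ = 7 vans.
A packing using 8 vans:
  van 1: 950 = 950
  van 2: 800 = 800
  van 3: 700 + 300 = 1000
  van 4: 600 + 400 = 1000
  van 5: 550 + 400 = 950
  van 6: 550 + 300 = 850
  van 7: 500 + 300 = 800
  van 8: 250 = 250
No arrangement into 7 vans stays within capacity, so 8 is optimal.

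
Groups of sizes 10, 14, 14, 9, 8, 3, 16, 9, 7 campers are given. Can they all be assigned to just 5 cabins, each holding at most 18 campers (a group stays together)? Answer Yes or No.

Total = 90 campers; ⌈90/18⌉ = 5.
The bound of 5 does not rule out 5, but exhaustive search shows no assignment into 5 cabins of capacity 18 campers exists — the minimum is 6.

No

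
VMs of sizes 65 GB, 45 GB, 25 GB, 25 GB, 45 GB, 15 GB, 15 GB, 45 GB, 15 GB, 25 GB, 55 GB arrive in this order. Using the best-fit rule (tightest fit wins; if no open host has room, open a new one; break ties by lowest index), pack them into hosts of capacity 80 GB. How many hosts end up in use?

5

  65 → host 1 (new)  [load 65/80]
  45 → host 2 (new)  [load 45/80]
  25 → host 2  [load 70/80]
  25 → host 3 (new)  [load 25/80]
  45 → host 3  [load 70/80]
  15 → host 1  [load 80/80]
  15 → host 4 (new)  [load 15/80]
  45 → host 4  [load 60/80]
  15 → host 4  [load 75/80]
  25 → host 5 (new)  [load 25/80]
  55 → host 5  [load 80/80]
5 hosts opened.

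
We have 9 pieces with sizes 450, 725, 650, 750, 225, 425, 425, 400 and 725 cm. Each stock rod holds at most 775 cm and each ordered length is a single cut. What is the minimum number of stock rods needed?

8

Total = 750 + 725 + 725 + 650 + 450 + 425 + 425 + 400 + 225 = 4775 cm.
Lower bound: ⌈4775/775⌉ = 7 stock rods.
Also, 8 pieces each exceed 775/2 cm, and no two of those can share a stock rod, so at least 8 stock rods are needed.
A packing using 8 stock rods:
  stock rod 1: 750 = 750
  stock rod 2: 725 = 725
  stock rod 3: 725 = 725
  stock rod 4: 650 = 650
  stock rod 5: 450 + 225 = 675
  stock rod 6: 425 = 425
  stock rod 7: 425 = 425
  stock rod 8: 400 = 400
This matches the lower bound, so 8 is optimal.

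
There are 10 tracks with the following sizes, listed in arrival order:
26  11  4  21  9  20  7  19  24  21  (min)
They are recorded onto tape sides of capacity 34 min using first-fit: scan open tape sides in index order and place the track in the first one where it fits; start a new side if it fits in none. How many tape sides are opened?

6

  26 → side 1 (new)  [load 26/34]
  11 → side 2 (new)  [load 11/34]
  4 → side 1  [load 30/34]
  21 → side 2  [load 32/34]
  9 → side 3 (new)  [load 9/34]
  20 → side 3  [load 29/34]
  7 → side 4 (new)  [load 7/34]
  19 → side 4  [load 26/34]
  24 → side 5 (new)  [load 24/34]
  21 → side 6 (new)  [load 21/34]
6 tape sides opened.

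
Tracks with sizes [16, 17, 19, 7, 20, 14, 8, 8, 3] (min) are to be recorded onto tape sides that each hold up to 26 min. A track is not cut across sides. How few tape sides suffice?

5

Total = 20 + 19 + 17 + 16 + 14 + 8 + 8 + 7 + 3 = 112 min.
Lower bound: ⌈112/26⌉ = 5 tape sides.
A packing using 5 tape sides:
  side 1: 20 + 3 = 23
  side 2: 19 + 7 = 26
  side 3: 17 + 8 = 25
  side 4: 16 + 8 = 24
  side 5: 14 = 14
This matches the lower bound, so 5 is optimal.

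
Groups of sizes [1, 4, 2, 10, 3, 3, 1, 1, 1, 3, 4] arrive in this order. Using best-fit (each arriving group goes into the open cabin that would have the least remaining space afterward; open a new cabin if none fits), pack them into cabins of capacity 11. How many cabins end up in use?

  1 → cabin 1 (new)  [load 1/11]
  4 → cabin 1  [load 5/11]
  2 → cabin 1  [load 7/11]
  10 → cabin 2 (new)  [load 10/11]
  3 → cabin 1  [load 10/11]
  3 → cabin 3 (new)  [load 3/11]
  1 → cabin 1  [load 11/11]
  1 → cabin 2  [load 11/11]
  1 → cabin 3  [load 4/11]
  3 → cabin 3  [load 7/11]
  4 → cabin 3  [load 11/11]
3 cabins opened.

3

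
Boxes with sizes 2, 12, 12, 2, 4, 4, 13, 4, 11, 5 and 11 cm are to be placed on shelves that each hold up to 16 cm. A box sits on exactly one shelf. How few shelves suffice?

Total = 13 + 12 + 12 + 11 + 11 + 5 + 4 + 4 + 4 + 2 + 2 = 80 cm.
Lower bound: ⌈80/16⌉ = 5 shelves.
A packing using 6 shelves:
  shelf 1: 13 + 2 = 15
  shelf 2: 12 + 4 = 16
  shelf 3: 12 + 4 = 16
  shelf 4: 11 + 5 = 16
  shelf 5: 11 + 4 = 15
  shelf 6: 2 = 2
No arrangement into 5 shelves stays within capacity, so 6 is optimal.

6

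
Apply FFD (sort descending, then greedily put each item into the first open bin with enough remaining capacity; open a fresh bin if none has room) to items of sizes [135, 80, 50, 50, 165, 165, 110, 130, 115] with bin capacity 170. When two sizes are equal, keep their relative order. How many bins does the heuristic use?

Sorted descending: 165, 165, 135, 130, 115, 110, 80, 50, 50.
  165 → bin 1 (new)  [load 165/170]
  165 → bin 2 (new)  [load 165/170]
  135 → bin 3 (new)  [load 135/170]
  130 → bin 4 (new)  [load 130/170]
  115 → bin 5 (new)  [load 115/170]
  110 → bin 6 (new)  [load 110/170]
  80 → bin 7 (new)  [load 80/170]
  50 → bin 5  [load 165/170]
  50 → bin 6  [load 160/170]
7 bins opened.

7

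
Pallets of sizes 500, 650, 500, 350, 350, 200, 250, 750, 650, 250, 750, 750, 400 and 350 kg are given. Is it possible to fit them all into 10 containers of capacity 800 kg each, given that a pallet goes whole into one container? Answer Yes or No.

Yes

A valid assignment using 10 containers:
  container 1: 750 = 750
  container 2: 750 = 750
  container 3: 750 = 750
  container 4: 650 = 650
  container 5: 650 = 650
  container 6: 500 + 250 = 750
  container 7: 500 + 250 = 750
  container 8: 400 + 350 = 750
  container 9: 350 + 350 = 700
  container 10: 200 = 200
Every load is within 800 kg, so 10 containers suffice.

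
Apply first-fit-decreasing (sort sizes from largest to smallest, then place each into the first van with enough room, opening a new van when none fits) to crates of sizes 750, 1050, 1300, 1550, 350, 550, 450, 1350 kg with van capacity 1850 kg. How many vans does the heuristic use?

5

Sorted descending: 1550, 1350, 1300, 1050, 750, 550, 450, 350.
  1550 → van 1 (new)  [load 1550/1850]
  1350 → van 2 (new)  [load 1350/1850]
  1300 → van 3 (new)  [load 1300/1850]
  1050 → van 4 (new)  [load 1050/1850]
  750 → van 4  [load 1800/1850]
  550 → van 3  [load 1850/1850]
  450 → van 2  [load 1800/1850]
  350 → van 5 (new)  [load 350/1850]
5 vans opened.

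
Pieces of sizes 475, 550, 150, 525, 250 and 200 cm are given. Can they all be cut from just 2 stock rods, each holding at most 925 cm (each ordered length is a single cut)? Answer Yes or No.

No

Total = 2150 cm; ⌈2150/925⌉ = 3.
At least 3 stock rods are required, but only 2 are allowed.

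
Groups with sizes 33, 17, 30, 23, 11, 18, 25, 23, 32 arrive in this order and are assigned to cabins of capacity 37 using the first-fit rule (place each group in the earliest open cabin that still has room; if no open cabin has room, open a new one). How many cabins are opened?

8

  33 → cabin 1 (new)  [load 33/37]
  17 → cabin 2 (new)  [load 17/37]
  30 → cabin 3 (new)  [load 30/37]
  23 → cabin 4 (new)  [load 23/37]
  11 → cabin 2  [load 28/37]
  18 → cabin 5 (new)  [load 18/37]
  25 → cabin 6 (new)  [load 25/37]
  23 → cabin 7 (new)  [load 23/37]
  32 → cabin 8 (new)  [load 32/37]
8 cabins opened.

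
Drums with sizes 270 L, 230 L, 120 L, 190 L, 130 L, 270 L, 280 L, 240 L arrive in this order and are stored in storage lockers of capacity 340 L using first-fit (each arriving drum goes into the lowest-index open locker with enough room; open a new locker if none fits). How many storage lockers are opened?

  270 → locker 1 (new)  [load 270/340]
  230 → locker 2 (new)  [load 230/340]
  120 → locker 3 (new)  [load 120/340]
  190 → locker 3  [load 310/340]
  130 → locker 4 (new)  [load 130/340]
  270 → locker 5 (new)  [load 270/340]
  280 → locker 6 (new)  [load 280/340]
  240 → locker 7 (new)  [load 240/340]
7 storage lockers opened.

7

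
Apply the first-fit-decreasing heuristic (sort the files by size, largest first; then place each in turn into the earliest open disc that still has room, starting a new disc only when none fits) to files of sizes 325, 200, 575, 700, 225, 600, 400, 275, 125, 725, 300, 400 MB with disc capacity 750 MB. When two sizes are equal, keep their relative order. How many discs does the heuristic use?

Sorted descending: 725, 700, 600, 575, 400, 400, 325, 300, 275, 225, 200, 125.
  725 → disc 1 (new)  [load 725/750]
  700 → disc 2 (new)  [load 700/750]
  600 → disc 3 (new)  [load 600/750]
  575 → disc 4 (new)  [load 575/750]
  400 → disc 5 (new)  [load 400/750]
  400 → disc 6 (new)  [load 400/750]
  325 → disc 5  [load 725/750]
  300 → disc 6  [load 700/750]
  275 → disc 7 (new)  [load 275/750]
  225 → disc 7  [load 500/750]
  200 → disc 7  [load 700/750]
  125 → disc 3  [load 725/750]
7 discs opened.

7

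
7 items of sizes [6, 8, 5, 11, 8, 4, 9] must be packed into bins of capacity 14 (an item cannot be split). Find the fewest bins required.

Total = 11 + 9 + 8 + 8 + 6 + 5 + 4 = 51.
Lower bound: ⌈51/14⌉ = 4 bins.
A packing using 4 bins:
  bin 1: 11 = 11
  bin 2: 9 + 5 = 14
  bin 3: 8 + 6 = 14
  bin 4: 8 + 4 = 12
This matches the lower bound, so 4 is optimal.

4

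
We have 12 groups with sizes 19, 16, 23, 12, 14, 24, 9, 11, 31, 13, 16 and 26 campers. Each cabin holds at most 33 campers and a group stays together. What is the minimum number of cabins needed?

Total = 31 + 26 + 24 + 23 + 19 + 16 + 16 + 14 + 13 + 12 + 11 + 9 = 214 campers.
Lower bound: ⌈214/33⌉ = 7 cabins.
A packing using 8 cabins:
  cabin 1: 31 = 31
  cabin 2: 26 = 26
  cabin 3: 24 + 9 = 33
  cabin 4: 23 = 23
  cabin 5: 19 + 14 = 33
  cabin 6: 16 + 16 = 32
  cabin 7: 13 + 12 = 25
  cabin 8: 11 = 11
No arrangement into 7 cabins stays within capacity, so 8 is optimal.

8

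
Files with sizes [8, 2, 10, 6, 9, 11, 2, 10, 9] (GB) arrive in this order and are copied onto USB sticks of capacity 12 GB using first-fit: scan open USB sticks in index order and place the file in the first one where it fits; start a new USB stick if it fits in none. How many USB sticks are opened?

7

  8 → USB stick 1 (new)  [load 8/12]
  2 → USB stick 1  [load 10/12]
  10 → USB stick 2 (new)  [load 10/12]
  6 → USB stick 3 (new)  [load 6/12]
  9 → USB stick 4 (new)  [load 9/12]
  11 → USB stick 5 (new)  [load 11/12]
  2 → USB stick 1  [load 12/12]
  10 → USB stick 6 (new)  [load 10/12]
  9 → USB stick 7 (new)  [load 9/12]
7 USB sticks opened.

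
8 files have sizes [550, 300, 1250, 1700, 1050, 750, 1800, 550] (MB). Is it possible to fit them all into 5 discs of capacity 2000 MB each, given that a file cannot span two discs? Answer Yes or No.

Yes

A valid assignment using 5 discs:
  disc 1: 1800 = 1800
  disc 2: 1700 + 300 = 2000
  disc 3: 1250 + 750 = 2000
  disc 4: 1050 + 550 = 1600
  disc 5: 550 = 550
Every load is within 2000 MB, so 5 discs suffice.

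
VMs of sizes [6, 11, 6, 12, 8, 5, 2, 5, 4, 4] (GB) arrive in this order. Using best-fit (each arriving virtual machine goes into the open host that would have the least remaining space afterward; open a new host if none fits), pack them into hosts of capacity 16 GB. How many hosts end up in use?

  6 → host 1 (new)  [load 6/16]
  11 → host 2 (new)  [load 11/16]
  6 → host 1  [load 12/16]
  12 → host 3 (new)  [load 12/16]
  8 → host 4 (new)  [load 8/16]
  5 → host 2  [load 16/16]
  2 → host 1  [load 14/16]
  5 → host 4  [load 13/16]
  4 → host 3  [load 16/16]
  4 → host 5 (new)  [load 4/16]
5 hosts opened.

5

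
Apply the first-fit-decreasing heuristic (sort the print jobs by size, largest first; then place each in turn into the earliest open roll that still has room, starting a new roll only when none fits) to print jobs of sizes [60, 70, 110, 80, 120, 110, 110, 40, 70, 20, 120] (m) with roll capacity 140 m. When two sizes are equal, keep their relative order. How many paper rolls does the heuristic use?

Sorted descending: 120, 120, 110, 110, 110, 80, 70, 70, 60, 40, 20.
  120 → roll 1 (new)  [load 120/140]
  120 → roll 2 (new)  [load 120/140]
  110 → roll 3 (new)  [load 110/140]
  110 → roll 4 (new)  [load 110/140]
  110 → roll 5 (new)  [load 110/140]
  80 → roll 6 (new)  [load 80/140]
  70 → roll 7 (new)  [load 70/140]
  70 → roll 7  [load 140/140]
  60 → roll 6  [load 140/140]
  40 → roll 8 (new)  [load 40/140]
  20 → roll 1  [load 140/140]
8 paper rolls opened.

8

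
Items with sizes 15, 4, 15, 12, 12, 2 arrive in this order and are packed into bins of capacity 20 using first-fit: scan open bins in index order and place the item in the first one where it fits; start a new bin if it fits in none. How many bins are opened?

  15 → bin 1 (new)  [load 15/20]
  4 → bin 1  [load 19/20]
  15 → bin 2 (new)  [load 15/20]
  12 → bin 3 (new)  [load 12/20]
  12 → bin 4 (new)  [load 12/20]
  2 → bin 2  [load 17/20]
4 bins opened.

4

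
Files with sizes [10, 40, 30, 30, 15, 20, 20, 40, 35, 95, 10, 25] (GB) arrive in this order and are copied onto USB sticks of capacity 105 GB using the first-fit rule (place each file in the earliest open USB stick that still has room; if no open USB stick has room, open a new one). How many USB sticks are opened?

4

  10 → USB stick 1 (new)  [load 10/105]
  40 → USB stick 1  [load 50/105]
  30 → USB stick 1  [load 80/105]
  30 → USB stick 2 (new)  [load 30/105]
  15 → USB stick 1  [load 95/105]
  20 → USB stick 2  [load 50/105]
  20 → USB stick 2  [load 70/105]
  40 → USB stick 3 (new)  [load 40/105]
  35 → USB stick 2  [load 105/105]
  95 → USB stick 4 (new)  [load 95/105]
  10 → USB stick 1  [load 105/105]
  25 → USB stick 3  [load 65/105]
4 USB sticks opened.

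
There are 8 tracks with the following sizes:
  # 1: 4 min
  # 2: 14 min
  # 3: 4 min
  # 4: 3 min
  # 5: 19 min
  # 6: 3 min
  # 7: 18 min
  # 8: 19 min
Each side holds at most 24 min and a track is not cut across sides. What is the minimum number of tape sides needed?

4

Total = 19 + 19 + 18 + 14 + 4 + 4 + 3 + 3 = 84 min.
Lower bound: ⌈84/24⌉ = 4 tape sides.
A packing using 4 tape sides:
  side 1: 19 + 4 = 23
  side 2: 19 + 4 = 23
  side 3: 18 + 3 + 3 = 24
  side 4: 14 = 14
This matches the lower bound, so 4 is optimal.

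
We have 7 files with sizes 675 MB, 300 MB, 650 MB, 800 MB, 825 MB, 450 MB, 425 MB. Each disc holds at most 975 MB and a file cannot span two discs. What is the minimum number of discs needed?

Total = 825 + 800 + 675 + 650 + 450 + 425 + 300 = 4125 MB.
Lower bound: ⌈4125/975⌉ = 5 discs.
A packing using 5 discs:
  disc 1: 825 = 825
  disc 2: 800 = 800
  disc 3: 675 + 300 = 975
  disc 4: 650 = 650
  disc 5: 450 + 425 = 875
This matches the lower bound, so 5 is optimal.

5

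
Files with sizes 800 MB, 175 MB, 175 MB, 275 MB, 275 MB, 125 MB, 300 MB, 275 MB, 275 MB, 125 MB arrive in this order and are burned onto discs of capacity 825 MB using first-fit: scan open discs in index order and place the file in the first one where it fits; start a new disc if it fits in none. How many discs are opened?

4

  800 → disc 1 (new)  [load 800/825]
  175 → disc 2 (new)  [load 175/825]
  175 → disc 2  [load 350/825]
  275 → disc 2  [load 625/825]
  275 → disc 3 (new)  [load 275/825]
  125 → disc 2  [load 750/825]
  300 → disc 3  [load 575/825]
  275 → disc 4 (new)  [load 275/825]
  275 → disc 4  [load 550/825]
  125 → disc 3  [load 700/825]
4 discs opened.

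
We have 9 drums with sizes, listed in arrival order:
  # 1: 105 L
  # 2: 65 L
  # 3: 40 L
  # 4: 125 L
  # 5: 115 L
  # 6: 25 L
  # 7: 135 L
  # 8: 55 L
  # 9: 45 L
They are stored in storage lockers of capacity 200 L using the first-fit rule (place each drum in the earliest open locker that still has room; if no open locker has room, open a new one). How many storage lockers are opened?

4

  105 → locker 1 (new)  [load 105/200]
  65 → locker 1  [load 170/200]
  40 → locker 2 (new)  [load 40/200]
  125 → locker 2  [load 165/200]
  115 → locker 3 (new)  [load 115/200]
  25 → locker 1  [load 195/200]
  135 → locker 4 (new)  [load 135/200]
  55 → locker 3  [load 170/200]
  45 → locker 4  [load 180/200]
4 storage lockers opened.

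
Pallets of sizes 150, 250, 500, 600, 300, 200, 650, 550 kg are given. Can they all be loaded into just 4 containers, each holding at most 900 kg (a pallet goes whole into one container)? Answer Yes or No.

A valid assignment using 4 containers:
  container 1: 650 + 250 = 900
  container 2: 600 + 300 = 900
  container 3: 550 + 200 + 150 = 900
  container 4: 500 = 500
Every load is within 900 kg, so 4 containers suffice.

Yes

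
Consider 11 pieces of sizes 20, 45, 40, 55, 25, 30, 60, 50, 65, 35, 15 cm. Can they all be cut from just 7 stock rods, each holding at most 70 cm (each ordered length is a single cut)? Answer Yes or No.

Yes

A valid assignment using 7 stock rods:
  stock rod 1: 65 = 65
  stock rod 2: 60 = 60
  stock rod 3: 55 + 15 = 70
  stock rod 4: 50 + 20 = 70
  stock rod 5: 45 + 25 = 70
  stock rod 6: 40 + 30 = 70
  stock rod 7: 35 = 35
Every load is within 70 cm, so 7 stock rods suffice.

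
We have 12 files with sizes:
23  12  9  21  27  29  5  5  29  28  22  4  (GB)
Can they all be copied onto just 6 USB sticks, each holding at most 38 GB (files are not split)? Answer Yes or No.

Total = 214 GB; ⌈214/38⌉ = 6.
7 files each exceed half the capacity and cannot share a USB stick, forcing at least 7 USB sticks.
At least 7 USB sticks are required, but only 6 are allowed.

No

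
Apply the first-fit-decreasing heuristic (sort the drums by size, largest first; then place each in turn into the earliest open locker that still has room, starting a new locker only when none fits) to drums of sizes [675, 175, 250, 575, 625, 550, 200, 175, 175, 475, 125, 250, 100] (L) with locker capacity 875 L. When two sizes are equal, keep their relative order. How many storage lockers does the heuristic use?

6

Sorted descending: 675, 625, 575, 550, 475, 250, 250, 200, 175, 175, 175, 125, 100.
  675 → locker 1 (new)  [load 675/875]
  625 → locker 2 (new)  [load 625/875]
  575 → locker 3 (new)  [load 575/875]
  550 → locker 4 (new)  [load 550/875]
  475 → locker 5 (new)  [load 475/875]
  250 → locker 2  [load 875/875]
  250 → locker 3  [load 825/875]
  200 → locker 1  [load 875/875]
  175 → locker 4  [load 725/875]
  175 → locker 5  [load 650/875]
  175 → locker 5  [load 825/875]
  125 → locker 4  [load 850/875]
  100 → locker 6 (new)  [load 100/875]
6 storage lockers opened.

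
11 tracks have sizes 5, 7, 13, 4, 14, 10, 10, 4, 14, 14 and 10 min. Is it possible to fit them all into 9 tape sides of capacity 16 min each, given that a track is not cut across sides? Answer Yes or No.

Yes

A valid assignment using 8 tape sides:
  side 1: 14 = 14
  side 2: 14 = 14
  side 3: 14 = 14
  side 4: 13 = 13
  side 5: 10 + 5 = 15
  side 6: 10 + 4 = 14
  side 7: 10 + 4 = 14
  side 8: 7 = 7
That uses only 8 ≤ 9, so 9 tape sides are enough.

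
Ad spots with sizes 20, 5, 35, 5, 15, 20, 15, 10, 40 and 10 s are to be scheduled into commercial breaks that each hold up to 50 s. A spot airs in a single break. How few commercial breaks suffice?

4

Total = 40 + 35 + 20 + 20 + 15 + 15 + 10 + 10 + 5 + 5 = 175 s.
Lower bound: ⌈175/50⌉ = 4 commercial breaks.
A packing using 4 commercial breaks:
  break 1: 40 + 10 = 50
  break 2: 35 + 15 = 50
  break 3: 20 + 20 + 10 = 50
  break 4: 15 + 5 + 5 = 25
This matches the lower bound, so 4 is optimal.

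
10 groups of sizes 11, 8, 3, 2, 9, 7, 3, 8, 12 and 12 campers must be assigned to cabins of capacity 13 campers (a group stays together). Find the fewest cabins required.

7

Total = 12 + 12 + 11 + 9 + 8 + 8 + 7 + 3 + 3 + 2 = 75 campers.
Lower bound: ⌈75/13⌉ = 6 cabins.
Also, 7 groups each exceed 13/2 campers, and no two of those can share a cabin, so at least 7 cabins are needed.
A packing using 7 cabins:
  cabin 1: 12 = 12
  cabin 2: 12 = 12
  cabin 3: 11 + 2 = 13
  cabin 4: 9 + 3 = 12
  cabin 5: 8 + 3 = 11
  cabin 6: 8 = 8
  cabin 7: 7 = 7
This matches the lower bound, so 7 is optimal.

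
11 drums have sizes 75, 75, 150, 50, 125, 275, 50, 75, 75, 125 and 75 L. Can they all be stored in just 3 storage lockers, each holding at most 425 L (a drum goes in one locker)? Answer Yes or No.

Yes

A valid assignment using 3 storage lockers:
  locker 1: 275 + 150 = 425
  locker 2: 125 + 125 + 75 + 75 = 400
  locker 3: 75 + 75 + 75 + 50 + 50 = 325
Every load is within 425 L, so 3 storage lockers suffice.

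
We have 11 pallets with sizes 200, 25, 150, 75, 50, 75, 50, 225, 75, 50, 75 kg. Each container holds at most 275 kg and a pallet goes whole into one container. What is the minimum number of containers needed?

Total = 225 + 200 + 150 + 75 + 75 + 75 + 75 + 50 + 50 + 50 + 25 = 1050 kg.
Lower bound: ⌈1050/275⌉ = 4 containers.
A packing using 4 containers:
  container 1: 225 + 50 = 275
  container 2: 200 + 75 = 275
  container 3: 150 + 75 + 50 = 275
  container 4: 75 + 75 + 50 + 25 = 225
This matches the lower bound, so 4 is optimal.

4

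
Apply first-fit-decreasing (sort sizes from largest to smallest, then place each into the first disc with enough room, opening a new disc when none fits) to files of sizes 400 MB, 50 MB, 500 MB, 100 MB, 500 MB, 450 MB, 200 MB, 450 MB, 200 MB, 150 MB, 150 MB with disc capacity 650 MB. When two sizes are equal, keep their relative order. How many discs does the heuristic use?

Sorted descending: 500, 500, 450, 450, 400, 200, 200, 150, 150, 100, 50.
  500 → disc 1 (new)  [load 500/650]
  500 → disc 2 (new)  [load 500/650]
  450 → disc 3 (new)  [load 450/650]
  450 → disc 4 (new)  [load 450/650]
  400 → disc 5 (new)  [load 400/650]
  200 → disc 3  [load 650/650]
  200 → disc 4  [load 650/650]
  150 → disc 1  [load 650/650]
  150 → disc 2  [load 650/650]
  100 → disc 5  [load 500/650]
  50 → disc 5  [load 550/650]
5 discs opened.

5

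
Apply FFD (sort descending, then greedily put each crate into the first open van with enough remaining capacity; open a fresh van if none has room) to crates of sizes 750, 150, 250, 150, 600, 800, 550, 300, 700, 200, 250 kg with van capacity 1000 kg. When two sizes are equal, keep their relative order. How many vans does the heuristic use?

5

Sorted descending: 800, 750, 700, 600, 550, 300, 250, 250, 200, 150, 150.
  800 → van 1 (new)  [load 800/1000]
  750 → van 2 (new)  [load 750/1000]
  700 → van 3 (new)  [load 700/1000]
  600 → van 4 (new)  [load 600/1000]
  550 → van 5 (new)  [load 550/1000]
  300 → van 3  [load 1000/1000]
  250 → van 2  [load 1000/1000]
  250 → van 4  [load 850/1000]
  200 → van 1  [load 1000/1000]
  150 → van 4  [load 1000/1000]
  150 → van 5  [load 700/1000]
5 vans opened.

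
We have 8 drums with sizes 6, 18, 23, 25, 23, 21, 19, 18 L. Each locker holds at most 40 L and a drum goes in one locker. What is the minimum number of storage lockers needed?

Total = 25 + 23 + 23 + 21 + 19 + 18 + 18 + 6 = 153 L.
Lower bound: ⌈153/40⌉ = 4 storage lockers.
A packing using 5 storage lockers:
  locker 1: 25 + 6 = 31
  locker 2: 23 = 23
  locker 3: 23 = 23
  locker 4: 21 + 19 = 40
  locker 5: 18 + 18 = 36
No arrangement into 4 storage lockers stays within capacity, so 5 is optimal.

5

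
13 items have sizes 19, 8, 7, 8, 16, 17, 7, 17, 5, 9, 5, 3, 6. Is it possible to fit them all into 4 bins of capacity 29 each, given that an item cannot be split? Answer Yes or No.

No

Total = 127; ⌈127/29⌉ = 5.
At least 5 bins are required, but only 4 are allowed.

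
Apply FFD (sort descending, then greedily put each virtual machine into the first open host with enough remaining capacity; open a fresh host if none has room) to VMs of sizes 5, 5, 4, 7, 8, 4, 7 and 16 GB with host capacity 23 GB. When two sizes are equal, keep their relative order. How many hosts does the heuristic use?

3

Sorted descending: 16, 8, 7, 7, 5, 5, 4, 4.
  16 → host 1 (new)  [load 16/23]
  8 → host 2 (new)  [load 8/23]
  7 → host 1  [load 23/23]
  7 → host 2  [load 15/23]
  5 → host 2  [load 20/23]
  5 → host 3 (new)  [load 5/23]
  4 → host 3  [load 9/23]
  4 → host 3  [load 13/23]
3 hosts opened.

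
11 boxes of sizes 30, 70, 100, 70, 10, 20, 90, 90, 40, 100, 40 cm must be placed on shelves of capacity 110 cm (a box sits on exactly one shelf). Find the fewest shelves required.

7

Total = 100 + 100 + 90 + 90 + 70 + 70 + 40 + 40 + 30 + 20 + 10 = 660 cm.
Lower bound: ⌈660/110⌉ = 6 shelves.
A packing using 7 shelves:
  shelf 1: 100 + 10 = 110
  shelf 2: 100 = 100
  shelf 3: 90 + 20 = 110
  shelf 4: 90 = 90
  shelf 5: 70 + 40 = 110
  shelf 6: 70 + 40 = 110
  shelf 7: 30 = 30
No arrangement into 6 shelves stays within capacity, so 7 is optimal.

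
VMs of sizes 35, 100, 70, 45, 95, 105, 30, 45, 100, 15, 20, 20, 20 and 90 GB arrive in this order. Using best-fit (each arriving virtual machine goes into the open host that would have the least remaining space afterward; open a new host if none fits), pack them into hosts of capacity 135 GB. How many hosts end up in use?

6

  35 → host 1 (new)  [load 35/135]
  100 → host 1  [load 135/135]
  70 → host 2 (new)  [load 70/135]
  45 → host 2  [load 115/135]
  95 → host 3 (new)  [load 95/135]
  105 → host 4 (new)  [load 105/135]
  30 → host 4  [load 135/135]
  45 → host 5 (new)  [load 45/135]
  100 → host 6 (new)  [load 100/135]
  15 → host 2  [load 130/135]
  20 → host 6  [load 120/135]
  20 → host 3  [load 115/135]
  20 → host 3  [load 135/135]
  90 → host 5  [load 135/135]
6 hosts opened.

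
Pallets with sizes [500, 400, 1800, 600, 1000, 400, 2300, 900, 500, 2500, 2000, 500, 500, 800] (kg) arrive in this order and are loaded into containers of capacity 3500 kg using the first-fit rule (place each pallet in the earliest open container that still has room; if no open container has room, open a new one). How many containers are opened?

5

  500 → container 1 (new)  [load 500/3500]
  400 → container 1  [load 900/3500]
  1800 → container 1  [load 2700/3500]
  600 → container 1  [load 3300/3500]
  1000 → container 2 (new)  [load 1000/3500]
  400 → container 2  [load 1400/3500]
  2300 → container 3 (new)  [load 2300/3500]
  900 → container 2  [load 2300/3500]
  500 → container 2  [load 2800/3500]
  2500 → container 4 (new)  [load 2500/3500]
  2000 → container 5 (new)  [load 2000/3500]
  500 → container 2  [load 3300/3500]
  500 → container 3  [load 2800/3500]
  800 → container 4  [load 3300/3500]
5 containers opened.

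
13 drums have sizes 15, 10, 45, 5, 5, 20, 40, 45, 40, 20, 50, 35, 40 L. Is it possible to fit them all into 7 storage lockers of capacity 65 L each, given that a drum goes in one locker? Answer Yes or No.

Yes

A valid assignment using 7 storage lockers:
  locker 1: 50 + 15 = 65
  locker 2: 45 + 20 = 65
  locker 3: 45 + 20 = 65
  locker 4: 40 + 10 + 5 + 5 = 60
  locker 5: 40 = 40
  locker 6: 40 = 40
  locker 7: 35 = 35
Every load is within 65 L, so 7 storage lockers suffice.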